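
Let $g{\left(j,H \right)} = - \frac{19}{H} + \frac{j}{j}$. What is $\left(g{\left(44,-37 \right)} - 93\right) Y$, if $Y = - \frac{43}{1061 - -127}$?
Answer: $\frac{145555}{43956} \approx 3.3114$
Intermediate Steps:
$g{\left(j,H \right)} = 1 - \frac{19}{H}$ ($g{\left(j,H \right)} = - \frac{19}{H} + 1 = 1 - \frac{19}{H}$)
$Y = - \frac{43}{1188}$ ($Y = - \frac{43}{1061 + 127} = - \frac{43}{1188} \approx -0.036195$)
$\left(g{\left(44,-37 \right)} - 93\right) Y = \left(\frac{-19 - 37}{-37} - 93\right) \left(- \frac{43}{1188}\right) = \left(\left(- \frac{1}{37}\right) \left(-56\right) - 93\right) \left(- \frac{43}{1188}\right) = \left(\frac{56}{37} - 93\right) \left(- \frac{43}{1188}\right) = \left(- \frac{3385}{37}\right) \left(- \frac{43}{1188}\right) = \frac{145555}{43956}$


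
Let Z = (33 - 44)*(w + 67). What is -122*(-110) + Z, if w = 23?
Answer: 12430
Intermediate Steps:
Z = -990 (Z = (33 - 44)*(23 + 67) = -11*90 = -990)
-122*(-110) + Z = -122*(-110) - 990 = 13420 - 990 = 12430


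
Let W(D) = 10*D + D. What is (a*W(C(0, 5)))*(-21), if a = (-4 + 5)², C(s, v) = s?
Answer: 0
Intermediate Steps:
a = 1 (a = 1² = 1)
W(D) = 11*D
(a*W(C(0, 5)))*(-21) = (1*(11*0))*(-21) = (1*0)*(-21) = 0*(-21) = 0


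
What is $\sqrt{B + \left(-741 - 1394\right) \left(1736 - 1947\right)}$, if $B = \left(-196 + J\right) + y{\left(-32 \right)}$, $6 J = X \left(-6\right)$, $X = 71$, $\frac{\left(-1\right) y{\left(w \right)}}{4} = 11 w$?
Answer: $\sqrt{451626} \approx 672.03$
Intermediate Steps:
$y{\left(w \right)} = - 44 w$ ($y{\left(w \right)} = - 4 \cdot 11 w = - 44 w$)
$J = -71$ ($J = \frac{71 \left(-6\right)}{6} = \frac{1}{6} \left(-426\right) = -71$)
$B = 1141$ ($B = \left(-196 - 71\right) - -1408 = -267 + 1408 = 1141$)
$\sqrt{B + \left(-741 - 1394\right) \left(1736 - 1947\right)} = \sqrt{1141 + \left(-741 - 1394\right) \left(1736 - 1947\right)} = \sqrt{1141 - -450485} = \sqrt{1141 + 450485} = \sqrt{451626}$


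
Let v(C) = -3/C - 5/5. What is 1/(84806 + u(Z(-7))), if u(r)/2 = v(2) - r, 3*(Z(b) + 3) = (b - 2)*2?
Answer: 1/84819 ≈ 1.1790e-5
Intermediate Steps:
Z(b) = -13/3 + 2*b/3 (Z(b) = -3 + ((b - 2)*2)/3 = -3 + ((-2 + b)*2)/3 = -3 + (-4 + 2*b)/3 = -3 + (-4/3 + 2*b/3) = -13/3 + 2*b/3)
v(C) = -1 - 3/C (v(C) = -3/C - 5*1/5 = -3/C - 1 = -1 - 3/C)
u(r) = -5 - 2*r (u(r) = 2*((-3 - 1*2)/2 - r) = 2*((-3 - 2)/2 - r) = 2*((1/2)*(-5) - r) = 2*(-5/2 - r) = -5 - 2*r)
1/(84806 + u(Z(-7))) = 1/(84806 + (-5 - 2*(-13/3 + (2/3)*(-7)))) = 1/(84806 + (-5 - 2*(-13/3 - 14/3))) = 1/(84806 + (-5 - 2*(-9))) = 1/(84806 + (-5 + 18)) = 1/(84806 + 13) = 1/84819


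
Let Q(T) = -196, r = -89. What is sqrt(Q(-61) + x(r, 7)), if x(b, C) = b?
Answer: I*sqrt(285) ≈ 16.882*I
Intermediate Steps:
sqrt(Q(-61) + x(r, 7)) = sqrt(-196 - 89) = sqrt(-285) = I*sqrt(285)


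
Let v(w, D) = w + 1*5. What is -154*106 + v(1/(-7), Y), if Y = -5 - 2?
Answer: -114234/7 ≈ -16319.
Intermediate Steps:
Y = -7
v(w, D) = 5 + w (v(w, D) = w + 5 = 5 + w)
-154*106 + v(1/(-7), Y) = -154*106 + (5 + 1/(-7)) = -16324 + (5 - ⅐) = -16324 + 34/7 = -114234/7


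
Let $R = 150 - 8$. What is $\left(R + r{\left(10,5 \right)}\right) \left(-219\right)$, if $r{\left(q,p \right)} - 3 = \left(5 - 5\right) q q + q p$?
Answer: $-42705$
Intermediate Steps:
$r{\left(q,p \right)} = 3 + p q$ ($r{\left(q,p \right)} = 3 + \left(\left(5 - 5\right) q q + q p\right) = 3 + \left(0 q q + p q\right) = 3 + \left(0 q + p q\right) = 3 + \left(0 + p q\right) = 3 + p q$)
$R = 142$
$\left(R + r{\left(10,5 \right)}\right) \left(-219\right) = \left(142 + \left(3 + 5 \cdot 10\right)\right) \left(-219\right) = \left(142 + \left(3 + 50\right)\right) \left(-219\right) = \left(142 + 53\right) \left(-219\right) = 195 \left(-219\right) = -42705$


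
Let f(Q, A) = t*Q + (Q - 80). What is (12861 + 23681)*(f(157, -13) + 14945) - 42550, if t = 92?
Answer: 1076704022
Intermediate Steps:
f(Q, A) = -80 + 93*Q (f(Q, A) = 92*Q + (Q - 80) = 92*Q + (-80 + Q) = -80 + 93*Q)
(12861 + 23681)*(f(157, -13) + 14945) - 42550 = (12861 + 23681)*((-80 + 93*157) + 14945) - 42550 = 36542*((-80 + 14601) + 14945) - 42550 = 36542*(14521 + 14945) - 42550 = 36542*29466 - 42550 = 1076746572 - 42550 = 1076704022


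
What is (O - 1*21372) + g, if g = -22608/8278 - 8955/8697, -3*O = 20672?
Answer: -1017503280901/35996883 ≈ -28266.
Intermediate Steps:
O = -20672/3 (O = -⅓*20672 = -20672/3 ≈ -6890.7)
g = -45125211/11998961 (g = -22608*1/8278 - 8955*1/8697 = -11304/4139 - 2985/2899 = -45125211/11998961 ≈ -3.7608)
(O - 1*21372) + g = (-20672/3 - 1*21372) - 45125211/11998961 = (-20672/3 - 21372) - 45125211/11998961 = -84788/3 - 45125211/11998961 = -1017503280901/35996883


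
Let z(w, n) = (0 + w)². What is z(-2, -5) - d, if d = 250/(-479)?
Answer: 2166/479 ≈ 4.5219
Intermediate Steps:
d = -250/479 (d = 250*(-1/479) = -250/479 ≈ -0.52192)
z(w, n) = w²
z(-2, -5) - d = (-2)² - 1*(-250/479) = 4 + 250/479 = 2166/479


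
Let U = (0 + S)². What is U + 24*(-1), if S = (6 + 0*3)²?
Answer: 1272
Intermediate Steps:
S = 36 (S = (6 + 0)² = 6² = 36)
U = 1296 (U = (0 + 36)² = 36² = 1296)
U + 24*(-1) = 1296 + 24*(-1) = 1296 - 24 = 1272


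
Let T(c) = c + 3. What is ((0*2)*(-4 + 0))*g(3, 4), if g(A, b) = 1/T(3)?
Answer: 0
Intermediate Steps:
T(c) = 3 + c
g(A, b) = ⅙ (g(A, b) = 1/(3 + 3) = 1/6 = ⅙)
((0*2)*(-4 + 0))*g(3, 4) = ((0*2)*(-4 + 0))*(⅙) = (0*(-4))*(⅙) = 0*(⅙) = 0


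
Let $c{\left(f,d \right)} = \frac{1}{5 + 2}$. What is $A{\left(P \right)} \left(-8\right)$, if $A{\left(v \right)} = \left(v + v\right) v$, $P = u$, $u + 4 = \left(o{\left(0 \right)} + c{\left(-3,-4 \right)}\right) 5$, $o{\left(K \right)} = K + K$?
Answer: $- \frac{8464}{49} \approx -172.73$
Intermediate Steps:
$o{\left(K \right)} = 2 K$
$c{\left(f,d \right)} = \frac{1}{7}$
$u = - \frac{23}{7}$ ($u = -4 + \left(2 \cdot 0 + \frac{1}{7}\right) 5 = -4 + \left(0 + \frac{1}{7}\right) 5 = -4 + \frac{1}{7} \cdot 5 = -4 + \frac{5}{7} = - \frac{23}{7} \approx -3.2857$)
$P = - \frac{23}{7} \approx -3.2857$
$A{\left(v \right)} = 2 v^{2}$ ($A{\left(v \right)} = 2 v v = 2 v^{2}$)
$A{\left(P \right)} \left(-8\right) = 2 \left(- \frac{23}{7}\right)^{2} \left(-8\right) = 2 \cdot \frac{529}{49} \left(-8\right) = \frac{1058}{49} \left(-8\right) = - \frac{8464}{49}$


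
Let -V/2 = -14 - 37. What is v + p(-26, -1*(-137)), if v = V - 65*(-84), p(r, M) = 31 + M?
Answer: 5730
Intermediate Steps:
V = 102 (V = -2*(-14 - 37) = -2*(-51) = 102)
v = 5562 (v = 102 - 65*(-84) = 102 + 5460 = 5562)
v + p(-26, -1*(-137)) = 5562 + (31 - 1*(-137)) = 5562 + (31 + 137) = 5562 + 168 = 5730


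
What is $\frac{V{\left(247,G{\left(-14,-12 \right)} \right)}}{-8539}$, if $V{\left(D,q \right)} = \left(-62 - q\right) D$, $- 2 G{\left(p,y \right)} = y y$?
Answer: $- \frac{2470}{8539} \approx -0.28926$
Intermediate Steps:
$G{\left(p,y \right)} = - \frac{y^{2}}{2}$ ($G{\left(p,y \right)} = - \frac{y y}{2} = - \frac{y^{2}}{2}$)
$V{\left(D,q \right)} = D \left(-62 - q\right)$
$\frac{V{\left(247,G{\left(-14,-12 \right)} \right)}}{-8539} = \frac{\left(-1\right) 247 \left(62 - \frac{\left(-12\right)^{2}}{2}\right)}{-8539} = \left(-1\right) 247 \left(62 - 72\right) \left(- \frac{1}{8539}\right) = \left(-1\right) 247 \left(-10\right) \left(- \frac{1}{8539}\right) = 2470 \left(- \frac{1}{8539}\right) = - \frac{2470}{8539}$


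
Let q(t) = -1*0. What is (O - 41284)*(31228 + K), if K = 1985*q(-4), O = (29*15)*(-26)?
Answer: -1642405432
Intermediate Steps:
q(t) = 0
O = -11310 (O = 435*(-26) = -11310)
K = 0 (K = 1985*0 = 0)
(O - 41284)*(31228 + K) = (-11310 - 41284)*(31228 + 0) = -52594*31228 = -1642405432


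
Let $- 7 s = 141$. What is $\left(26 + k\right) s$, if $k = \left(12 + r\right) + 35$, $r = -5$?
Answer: $- \frac{9588}{7} \approx -1369.7$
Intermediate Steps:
$s = - \frac{141}{7}$ ($s = \left(- \frac{1}{7}\right) 141 = - \frac{141}{7} \approx -20.143$)
$k = 42$ ($k = \left(12 - 5\right) + 35 = 7 + 35 = 42$)
$\left(26 + k\right) s = \left(26 + 42\right) \left(- \frac{141}{7}\right) = 68 \left(- \frac{141}{7}\right) = - \frac{9588}{7}$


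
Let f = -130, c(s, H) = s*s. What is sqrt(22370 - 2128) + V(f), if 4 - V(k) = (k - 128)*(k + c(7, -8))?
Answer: -20894 + sqrt(20242) ≈ -20752.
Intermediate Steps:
c(s, H) = s**2
V(k) = 4 - (-128 + k)*(49 + k) (V(k) = 4 - (k - 128)*(k + 7**2) = 4 - (-128 + k)*(k + 49) = 4 - (-128 + k)*(49 + k))
sqrt(22370 - 2128) + V(f) = sqrt(22370 - 2128) + (6276 - 1*(-130)**2 + 79*(-130)) = sqrt(20242) + (6276 - 1*16900 - 10270) = sqrt(20242) + (6276 - 16900 - 10270) = sqrt(20242) - 20894 = -20894 + sqrt(20242)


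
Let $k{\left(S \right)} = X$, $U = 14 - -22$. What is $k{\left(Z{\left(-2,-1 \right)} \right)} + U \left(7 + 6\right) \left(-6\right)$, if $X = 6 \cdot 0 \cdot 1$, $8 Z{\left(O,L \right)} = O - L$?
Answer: $-2808$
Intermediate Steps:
$Z{\left(O,L \right)} = - \frac{L}{8} + \frac{O}{8}$ ($Z{\left(O,L \right)} = \frac{O - L}{8} = - \frac{L}{8} + \frac{O}{8}$)
$U = 36$ ($U = 14 + 22 = 36$)
$X = 0$ ($X = 0 \cdot 1 = 0$)
$k{\left(S \right)} = 0$
$k{\left(Z{\left(-2,-1 \right)} \right)} + U \left(7 + 6\right) \left(-6\right) = 0 + 36 \left(7 + 6\right) \left(-6\right) = 0 + 36 \cdot 13 \left(-6\right) = 0 + 36 \left(-78\right) = 0 - 2808 = -2808$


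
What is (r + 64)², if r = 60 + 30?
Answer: 23716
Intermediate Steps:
r = 90
(r + 64)² = (90 + 64)² = 154² = 23716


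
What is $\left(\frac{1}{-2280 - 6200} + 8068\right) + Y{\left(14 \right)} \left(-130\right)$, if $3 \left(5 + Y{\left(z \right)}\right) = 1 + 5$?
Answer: $\frac{71723839}{8480} \approx 8458.0$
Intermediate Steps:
$Y{\left(z \right)} = -3$ ($Y{\left(z \right)} = -5 + \frac{1 + 5}{3} = -5 + \frac{1}{3} \cdot 6 = -5 + 2 = -3$)
$\left(\frac{1}{-2280 - 6200} + 8068\right) + Y{\left(14 \right)} \left(-130\right) = \left(\frac{1}{-2280 - 6200} + 8068\right) - -390 = \left(\frac{1}{-8480} + 8068\right) + 390 = \left(- \frac{1}{8480} + 8068\right) + 390 = \frac{68416639}{8480} + 390 = \frac{71723839}{8480}$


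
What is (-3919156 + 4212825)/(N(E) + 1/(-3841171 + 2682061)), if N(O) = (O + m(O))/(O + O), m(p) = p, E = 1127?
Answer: 340394674590/1159109 ≈ 2.9367e+5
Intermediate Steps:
N(O) = 1 (N(O) = (O + O)/(O + O) = (2*O)/((2*O)) = (2*O)*(1/(2*O)) = 1)
(-3919156 + 4212825)/(N(E) + 1/(-3841171 + 2682061)) = (-3919156 + 4212825)/(1 + 1/(-3841171 + 2682061)) = 293669/(1 + 1/(-1159110)) = 293669/(1 - 1/1159110) = 293669/(1159109/1159110) = 293669*(1159110/1159109) = 340394674590/1159109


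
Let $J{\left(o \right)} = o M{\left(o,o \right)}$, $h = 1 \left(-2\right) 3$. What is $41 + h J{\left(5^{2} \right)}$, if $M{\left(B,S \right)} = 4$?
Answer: $-559$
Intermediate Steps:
$h = -6$ ($h = \left(-2\right) 3 = -6$)
$J{\left(o \right)} = 4 o$ ($J{\left(o \right)} = o 4 = 4 o$)
$41 + h J{\left(5^{2} \right)} = 41 - 6 \cdot 4 \cdot 5^{2} = 41 - 6 \cdot 4 \cdot 25 = 41 - 600 = -559$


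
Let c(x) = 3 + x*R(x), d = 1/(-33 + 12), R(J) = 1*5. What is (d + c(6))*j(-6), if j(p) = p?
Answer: -1384/7 ≈ -197.71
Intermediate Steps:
R(J) = 5
d = -1/21 (d = 1/(-21) = -1/21 ≈ -0.047619)
c(x) = 3 + 5*x (c(x) = 3 + x*5 = 3 + 5*x)
(d + c(6))*j(-6) = (-1/21 + (3 + 5*6))*(-6) = (-1/21 + (3 + 30))*(-6) = (-1/21 + 33)*(-6) = (692/21)*(-6) = -1384/7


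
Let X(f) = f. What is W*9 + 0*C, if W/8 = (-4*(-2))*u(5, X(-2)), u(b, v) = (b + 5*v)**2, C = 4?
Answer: 14400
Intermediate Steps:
W = 1600 (W = 8*((-4*(-2))*(5 + 5*(-2))**2) = 8*(8*(5 - 10)**2) = 8*(8*(-5)**2) = 8*(8*25) = 8*200 = 1600)
W*9 + 0*C = 1600*9 + 0*4 = 14400 + 0 = 14400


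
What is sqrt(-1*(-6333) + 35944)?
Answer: sqrt(42277) ≈ 205.61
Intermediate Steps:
sqrt(-1*(-6333) + 35944) = sqrt(6333 + 35944) = sqrt(42277)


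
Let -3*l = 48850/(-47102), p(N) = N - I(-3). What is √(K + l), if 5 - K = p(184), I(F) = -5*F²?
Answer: I*√1116447896091/70653 ≈ 14.955*I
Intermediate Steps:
p(N) = 45 + N (p(N) = N - (-5)*(-3)² = N - (-5)*9 = N - 1*(-45) = N + 45 = 45 + N)
K = -224 (K = 5 - (45 + 184) = 5 - 1*229 = 5 - 229 = -224)
l = 24425/70653 (l = -48850/(3*(-47102)) = -48850*(-1)/(3*47102) = -⅓*(-24425/23551) = 24425/70653 ≈ 0.34570)
√(K + l) = √(-224 + 24425/70653) = √(-15801847/70653) = I*√1116447896091/70653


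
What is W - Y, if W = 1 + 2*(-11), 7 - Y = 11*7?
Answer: 49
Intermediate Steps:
Y = -70 (Y = 7 - 11*7 = 7 - 1*77 = 7 - 77 = -70)
W = -21 (W = 1 - 22 = -21)
W - Y = -21 - 1*(-70) = -21 + 70 = 49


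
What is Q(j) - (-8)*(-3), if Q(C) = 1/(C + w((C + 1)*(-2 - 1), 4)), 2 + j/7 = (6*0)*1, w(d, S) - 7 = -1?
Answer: -193/8 ≈ -24.125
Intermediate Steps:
w(d, S) = 6 (w(d, S) = 7 - 1 = 6)
j = -14 (j = -14 + 7*((6*0)*1) = -14 + 7*(0*1) = -14 + 7*0 = -14 + 0 = -14)
Q(C) = 1/(6 + C) (Q(C) = 1/(C + 6) = 1/(6 + C))
Q(j) - (-8)*(-3) = 1/(6 - 14) - (-8)*(-3) = 1/(-8) - 1*24 = -⅛ - 24 = -193/8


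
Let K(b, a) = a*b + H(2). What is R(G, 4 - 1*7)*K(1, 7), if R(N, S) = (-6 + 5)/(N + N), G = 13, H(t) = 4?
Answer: -11/26 ≈ -0.42308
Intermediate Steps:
R(N, S) = -1/(2*N)
K(b, a) = 4 + a*b (K(b, a) = a*b + 4 = 4 + a*b)
R(G, 4 - 1*7)*K(1, 7) = (-1/2/13)*(4 + 7*1) = (-1/2*1/13)*(4 + 7) = -1/26*11 = -11/26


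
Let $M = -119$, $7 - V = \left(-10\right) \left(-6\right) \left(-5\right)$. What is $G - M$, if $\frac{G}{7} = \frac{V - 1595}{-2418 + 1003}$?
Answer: $\frac{177401}{1415} \approx 125.37$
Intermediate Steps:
$V = 307$ ($V = 7 - \left(-10\right) \left(-6\right) \left(-5\right) = 7 - 60 \left(-5\right) = 7 - -300 = 7 + 300 = 307$)
$G = \frac{9016}{1415}$ ($G = 7 \frac{307 - 1595}{-2418 + 1003} = 7 \left(- \frac{1288}{-1415}\right) = 7 \left(\left(-1288\right) \left(- \frac{1}{1415}\right)\right) = 7 \cdot \frac{1288}{1415} = \frac{9016}{1415} \approx 6.3717$)
$G - M = \frac{9016}{1415} - -119 = \frac{9016}{1415} + 119 = \frac{177401}{1415}$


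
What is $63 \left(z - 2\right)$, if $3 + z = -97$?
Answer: $-6426$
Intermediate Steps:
$z = -100$ ($z = -3 - 97 = -100$)
$63 \left(z - 2\right) = 63 \left(-100 - 2\right) = 63 \left(-102\right) = -6426$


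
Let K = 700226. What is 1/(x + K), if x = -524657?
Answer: 1/175569 ≈ 5.6958e-6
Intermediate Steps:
1/(x + K) = 1/(-524657 + 700226) = 1/175569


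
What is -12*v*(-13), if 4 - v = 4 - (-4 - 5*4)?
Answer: -3744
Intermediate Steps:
v = -24 (v = 4 - (4 - (-4 - 5*4)) = 4 - (4 - (-4 - 20)) = 4 - (4 - 1*(-24)) = 4 - (4 + 24) = 4 - 1*28 = 4 - 28 = -24)
-12*v*(-13) = -12*(-24)*(-13) = 288*(-13) = -3744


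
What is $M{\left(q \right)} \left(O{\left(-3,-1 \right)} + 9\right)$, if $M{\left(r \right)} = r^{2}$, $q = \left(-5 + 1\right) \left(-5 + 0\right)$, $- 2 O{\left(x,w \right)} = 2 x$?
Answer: $4800$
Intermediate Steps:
$O{\left(x,w \right)} = - x$ ($O{\left(x,w \right)} = - \frac{2 x}{2} = - x$)
$q = 20$ ($q = \left(-4\right) \left(-5\right) = 20$)
$M{\left(q \right)} \left(O{\left(-3,-1 \right)} + 9\right) = 20^{2} \left(\left(-1\right) \left(-3\right) + 9\right) = 400 \left(3 + 9\right) = 400 \cdot 12 = 4800$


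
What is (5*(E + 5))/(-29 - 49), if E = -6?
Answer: 5/78 ≈ 0.064103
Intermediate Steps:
(5*(E + 5))/(-29 - 49) = (5*(-6 + 5))/(-29 - 49) = (5*(-1))/(-78) = -1/78*(-5) = 5/78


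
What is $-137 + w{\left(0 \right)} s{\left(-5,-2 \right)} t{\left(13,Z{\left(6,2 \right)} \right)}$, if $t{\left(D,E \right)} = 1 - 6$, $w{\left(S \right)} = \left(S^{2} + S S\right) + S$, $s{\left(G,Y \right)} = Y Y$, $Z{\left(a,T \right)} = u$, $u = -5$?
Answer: $-137$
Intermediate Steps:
$Z{\left(a,T \right)} = -5$
$s{\left(G,Y \right)} = Y^{2}$
$w{\left(S \right)} = S + 2 S^{2}$ ($w{\left(S \right)} = \left(S^{2} + S^{2}\right) + S = 2 S^{2} + S = S + 2 S^{2}$)
$t{\left(D,E \right)} = -5$
$-137 + w{\left(0 \right)} s{\left(-5,-2 \right)} t{\left(13,Z{\left(6,2 \right)} \right)} = -137 + 0 \left(1 + 2 \cdot 0\right) \left(-2\right)^{2} \left(-5\right) = -137 + 0 \left(1 + 0\right) 4 \left(-5\right) = -137 + 0 \cdot 1 \cdot 4 \left(-5\right) = -137 + 0 \cdot 4 \left(-5\right) = -137 + 0 \left(-5\right) = -137 + 0 = -137$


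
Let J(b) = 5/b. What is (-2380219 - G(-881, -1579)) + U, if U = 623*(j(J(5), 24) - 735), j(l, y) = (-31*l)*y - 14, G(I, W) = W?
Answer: -3308779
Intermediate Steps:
j(l, y) = -14 - 31*l*y (j(l, y) = -31*l*y - 14 = -14 - 31*l*y)
U = -930139 (U = 623*((-14 - 31*5/5*24) - 735) = 623*((-14 - 31*5*(1/5)*24) - 735) = 623*((-14 - 31*1*24) - 735) = 623*((-14 - 744) - 735) = 623*(-758 - 735) = 623*(-1493) = -930139)
(-2380219 - G(-881, -1579)) + U = (-2380219 - 1*(-1579)) - 930139 = (-2380219 + 1579) - 930139 = -2378640 - 930139 = -3308779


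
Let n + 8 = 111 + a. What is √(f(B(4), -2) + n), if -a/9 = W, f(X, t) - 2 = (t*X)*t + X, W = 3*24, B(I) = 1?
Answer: I*√538 ≈ 23.195*I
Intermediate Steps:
W = 72
f(X, t) = 2 + X + X*t² (f(X, t) = 2 + ((t*X)*t + X) = 2 + ((X*t)*t + X) = 2 + (X*t² + X) = 2 + (X + X*t²) = 2 + X + X*t²)
a = -648 (a = -9*72 = -648)
n = -545 (n = -8 + (111 - 648) = -8 - 537 = -545)
√(f(B(4), -2) + n) = √((2 + 1 + 1*(-2)²) - 545) = √((2 + 1 + 1*4) - 545) = √((2 + 1 + 4) - 545) = √(7 - 545) = √(-538) = I*√538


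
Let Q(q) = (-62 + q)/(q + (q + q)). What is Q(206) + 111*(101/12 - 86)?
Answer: -3547945/412 ≈ -8611.5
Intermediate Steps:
Q(q) = (-62 + q)/(3*q) (Q(q) = (-62 + q)/(q + 2*q) = (-62 + q)/((3*q)) = (-62 + q)*(1/(3*q)) = (-62 + q)/(3*q))
Q(206) + 111*(101/12 - 86) = (⅓)*(-62 + 206)/206 + 111*(101/12 - 86) = (⅓)*(1/206)*144 + 111*(101*(1/12) - 86) = 24/103 + 111*(101/12 - 86) = 24/103 + 111*(-931/12) = 24/103 - 34447/4 = -3547945/412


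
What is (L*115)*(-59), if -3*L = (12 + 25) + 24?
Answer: 413885/3 ≈ 1.3796e+5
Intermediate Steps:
L = -61/3 (L = -((12 + 25) + 24)/3 = -(37 + 24)/3 = -⅓*61 = -61/3 ≈ -20.333)
(L*115)*(-59) = -61/3*115*(-59) = -7015/3*(-59) = 413885/3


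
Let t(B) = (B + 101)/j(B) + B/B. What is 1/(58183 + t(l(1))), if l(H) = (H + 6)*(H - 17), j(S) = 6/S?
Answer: 3/175168 ≈ 1.7126e-5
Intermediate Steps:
l(H) = (-17 + H)*(6 + H) (l(H) = (6 + H)*(-17 + H) = (-17 + H)*(6 + H))
t(B) = 1 + B*(101 + B)/6 (t(B) = (B + 101)/((6/B)) + B/B = (101 + B)*(B/6) + 1 = B*(101 + B)/6 + 1 = 1 + B*(101 + B)/6)
1/(58183 + t(l(1))) = 1/(58183 + (1 + (-102 + 1² - 11*1)*(101 + (-102 + 1² - 11*1))/6)) = 1/(58183 + (1 + (-102 + 1 - 11)*(101 + (-102 + 1 - 11))/6)) = 1/(58183 + (1 + (⅙)*(-112)*(101 - 112))) = 1/(58183 + (1 + (⅙)*(-112)*(-11))) = 1/(58183 + (1 + 616/3)) = 1/(58183 + 619/3) = 1/(175168/3) = 3/175168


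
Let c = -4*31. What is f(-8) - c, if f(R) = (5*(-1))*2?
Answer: 114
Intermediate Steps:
f(R) = -10 (f(R) = -5*2 = -10)
c = -124
f(-8) - c = -10 - 1*(-124) = -10 + 124 = 114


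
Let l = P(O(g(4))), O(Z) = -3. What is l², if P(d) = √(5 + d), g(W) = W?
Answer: 2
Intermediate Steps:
l = √2 (l = √(5 - 3) = √2 ≈ 1.4142)
l² = (√2)² = 2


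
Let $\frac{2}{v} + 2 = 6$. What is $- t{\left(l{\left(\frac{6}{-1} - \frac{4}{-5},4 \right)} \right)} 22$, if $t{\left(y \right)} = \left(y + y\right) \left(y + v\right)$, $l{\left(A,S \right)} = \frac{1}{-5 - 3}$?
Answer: $\frac{33}{16} \approx 2.0625$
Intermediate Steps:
$v = \frac{1}{2}$ ($v = \frac{2}{-2 + 6} = \frac{2}{4} = 2 \cdot \frac{1}{4} = \frac{1}{2} \approx 0.5$)
$l{\left(A,S \right)} = - \frac{1}{8}$ ($l{\left(A,S \right)} = \frac{1}{-8} = - \frac{1}{8}$)
$t{\left(y \right)} = 2 y \left(\frac{1}{2} + y\right)$ ($t{\left(y \right)} = \left(y + y\right) \left(y + \frac{1}{2}\right) = 2 y \left(\frac{1}{2} + y\right)$)
$- t{\left(l{\left(\frac{6}{-1} - \frac{4}{-5},4 \right)} \right)} 22 = - \frac{\left(-1\right) \left(1 + 2 \left(- \frac{1}{8}\right)\right)}{8} \cdot 22 = - \frac{\left(-1\right) \left(1 - \frac{1}{4}\right)}{8} \cdot 22 = - \frac{\left(-1\right) 3}{8 \cdot 4} \cdot 22 = \left(-1\right) \left(- \frac{3}{32}\right) 22 = \frac{3}{32} \cdot 22 = \frac{33}{16}$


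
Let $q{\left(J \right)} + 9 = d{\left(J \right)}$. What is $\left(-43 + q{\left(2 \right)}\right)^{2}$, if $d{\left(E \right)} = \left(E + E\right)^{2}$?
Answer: $1296$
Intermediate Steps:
$d{\left(E \right)} = 4 E^{2}$ ($d{\left(E \right)} = \left(2 E\right)^{2} = 4 E^{2}$)
$q{\left(J \right)} = -9 + 4 J^{2}$
$\left(-43 + q{\left(2 \right)}\right)^{2} = \left(-43 - \left(9 - 4 \cdot 2^{2}\right)\right)^{2} = \left(-43 + \left(-9 + 4 \cdot 4\right)\right)^{2} = \left(-43 + \left(-9 + 16\right)\right)^{2} = \left(-43 + 7\right)^{2} = \left(-36\right)^{2} = 1296$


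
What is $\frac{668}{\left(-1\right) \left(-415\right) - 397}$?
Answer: $\frac{334}{9} \approx 37.111$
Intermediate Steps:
$\frac{668}{\left(-1\right) \left(-415\right) - 397} = \frac{668}{415 - 397} = \frac{668}{18} = 668 \cdot \frac{1}{18} = \frac{334}{9}$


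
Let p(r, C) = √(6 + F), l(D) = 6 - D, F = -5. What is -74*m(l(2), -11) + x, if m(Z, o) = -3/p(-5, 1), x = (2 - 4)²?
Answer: 226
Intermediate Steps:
x = 4 (x = (-2)² = 4)
p(r, C) = 1 (p(r, C) = √(6 - 5) = √1 = 1)
m(Z, o) = -3 (m(Z, o) = -3/1 = -3*1 = -3)
-74*m(l(2), -11) + x = -74*(-3) + 4 = 222 + 4 = 226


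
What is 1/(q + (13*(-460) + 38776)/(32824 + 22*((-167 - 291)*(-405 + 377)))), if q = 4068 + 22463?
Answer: 26246/696335359 ≈ 3.7692e-5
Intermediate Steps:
q = 26531
1/(q + (13*(-460) + 38776)/(32824 + 22*((-167 - 291)*(-405 + 377)))) = 1/(26531 + (13*(-460) + 38776)/(32824 + 22*((-167 - 291)*(-405 + 377)))) = 1/(26531 + (-5980 + 38776)/(32824 + 22*(-458*(-28)))) = 1/(26531 + 32796/(32824 + 22*12824)) = 1/(26531 + 32796/(32824 + 282128)) = 1/(26531 + 32796/314952) = 1/(26531 + 32796*(1/314952)) = 1/(26531 + 2733/26246) = 1/(696335359/26246) = 26246/696335359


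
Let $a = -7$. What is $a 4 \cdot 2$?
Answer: $-56$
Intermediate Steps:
$a 4 \cdot 2 = \left(-7\right) 4 \cdot 2 = \left(-28\right) 2 = -56$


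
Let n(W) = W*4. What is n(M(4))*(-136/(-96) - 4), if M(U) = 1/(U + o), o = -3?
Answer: -31/3 ≈ -10.333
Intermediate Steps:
M(U) = 1/(-3 + U) (M(U) = 1/(U - 3) = 1/(-3 + U))
n(W) = 4*W
n(M(4))*(-136/(-96) - 4) = (4/(-3 + 4))*(-136/(-96) - 4) = (4/1)*(-136*(-1/96) - 4) = (4*1)*(17/12 - 4) = 4*(-31/12) = -31/3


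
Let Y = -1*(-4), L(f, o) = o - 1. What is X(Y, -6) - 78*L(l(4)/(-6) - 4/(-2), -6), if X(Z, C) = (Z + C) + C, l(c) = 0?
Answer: 538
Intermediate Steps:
L(f, o) = -1 + o
Y = 4
X(Z, C) = Z + 2*C (X(Z, C) = (C + Z) + C = Z + 2*C)
X(Y, -6) - 78*L(l(4)/(-6) - 4/(-2), -6) = (4 + 2*(-6)) - 78*(-1 - 6) = (4 - 12) - 78*(-7) = -8 + 546 = 538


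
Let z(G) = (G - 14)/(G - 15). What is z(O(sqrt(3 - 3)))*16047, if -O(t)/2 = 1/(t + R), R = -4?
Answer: 433269/29 ≈ 14940.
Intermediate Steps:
O(t) = -2/(-4 + t) (O(t) = -2/(t - 4) = -2/(-4 + t))
z(G) = (-14 + G)/(-15 + G)
z(O(sqrt(3 - 3)))*16047 = ((-14 - 2/(-4 + sqrt(3 - 3)))/(-15 - 2/(-4 + sqrt(3 - 3))))*16047 = ((-14 - 2/(-4 + sqrt(0)))/(-15 - 2/(-4 + sqrt(0))))*16047 = ((-14 - 2/(-4 + 0))/(-15 - 2/(-4 + 0)))*16047 = ((-14 - 2/(-4))/(-15 - 2/(-4)))*16047 = ((-14 - 2*(-1/4))/(-15 - 2*(-1/4)))*16047 = ((-14 + 1/2)/(-15 + 1/2))*16047 = (-27/2/(-29/2))*16047 = -2/29*(-27/2)*16047 = (27/29)*16047 = 433269/29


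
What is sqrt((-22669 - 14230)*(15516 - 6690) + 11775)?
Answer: 9*I*sqrt(4020479) ≈ 18046.0*I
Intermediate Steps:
sqrt((-22669 - 14230)*(15516 - 6690) + 11775) = sqrt(-36899*8826 + 11775) = sqrt(-325670574 + 11775) = sqrt(-325658799) = 9*I*sqrt(4020479)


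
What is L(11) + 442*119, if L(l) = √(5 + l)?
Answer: 52602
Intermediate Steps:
L(11) + 442*119 = √(5 + 11) + 442*119 = √16 + 52598 = 4 + 52598 = 52602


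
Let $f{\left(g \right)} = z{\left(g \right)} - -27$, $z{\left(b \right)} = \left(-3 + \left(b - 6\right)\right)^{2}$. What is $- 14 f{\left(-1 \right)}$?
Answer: $-1778$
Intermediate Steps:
$z{\left(b \right)} = \left(-9 + b\right)^{2}$ ($z{\left(b \right)} = \left(-3 + \left(b - 6\right)\right)^{2} = \left(-3 + \left(-6 + b\right)\right)^{2} = \left(-9 + b\right)^{2}$)
$f{\left(g \right)} = 27 + \left(-9 + g\right)^{2}$ ($f{\left(g \right)} = \left(-9 + g\right)^{2} - -27 = \left(-9 + g\right)^{2} + 27 = 27 + \left(-9 + g\right)^{2}$)
$- 14 f{\left(-1 \right)} = - 14 \left(27 + \left(-9 - 1\right)^{2}\right) = - 14 \left(27 + \left(-10\right)^{2}\right) = - 14 \left(27 + 100\right) = \left(-14\right) 127 = -1778$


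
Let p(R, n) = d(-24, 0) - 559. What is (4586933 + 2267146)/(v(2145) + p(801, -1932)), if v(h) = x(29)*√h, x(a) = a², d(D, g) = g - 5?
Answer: 1288566852/505599883 + 1921426813*√2145/505599883 ≈ 178.56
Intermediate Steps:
d(D, g) = -5 + g
p(R, n) = -564 (p(R, n) = (-5 + 0) - 559 = -5 - 559 = -564)
v(h) = 841*√h (v(h) = 29²*√h = 841*√h)
(4586933 + 2267146)/(v(2145) + p(801, -1932)) = (4586933 + 2267146)/(841*√2145 - 564) = 6854079/(-564 + 841*√2145)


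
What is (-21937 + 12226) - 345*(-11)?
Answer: -5916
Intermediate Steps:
(-21937 + 12226) - 345*(-11) = -9711 + 3795 = -5916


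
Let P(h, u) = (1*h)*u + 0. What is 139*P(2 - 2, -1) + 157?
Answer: 157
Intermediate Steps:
P(h, u) = h*u (P(h, u) = h*u + 0 = h*u)
139*P(2 - 2, -1) + 157 = 139*((2 - 2)*(-1)) + 157 = 139*(0*(-1)) + 157 = 139*0 + 157 = 0 + 157 = 157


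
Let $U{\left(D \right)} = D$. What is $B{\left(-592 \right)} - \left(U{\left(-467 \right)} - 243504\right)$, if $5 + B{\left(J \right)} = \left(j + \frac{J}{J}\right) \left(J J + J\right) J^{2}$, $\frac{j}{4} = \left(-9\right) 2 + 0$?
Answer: $-8705845139202$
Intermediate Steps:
$j = -72$ ($j = 4 \left(\left(-9\right) 2 + 0\right) = 4 \left(-18 + 0\right) = 4 \left(-18\right) = -72$)
$B{\left(J \right)} = -5 + J^{2} \left(- 71 J - 71 J^{2}\right)$ ($B{\left(J \right)} = -5 + \left(-72 + \frac{J}{J}\right) \left(J J + J\right) J^{2} = -5 + \left(-72 + 1\right) \left(J^{2} + J\right) J^{2} = -5 + - 71 \left(J + J^{2}\right) J^{2} = -5 + \left(- 71 J - 71 J^{2}\right) J^{2} = -5 + J^{2} \left(- 71 J - 71 J^{2}\right)$)
$B{\left(-592 \right)} - \left(U{\left(-467 \right)} - 243504\right) = \left(-5 - 71 \left(-592\right)^{3} - 71 \left(-592\right)^{4}\right) - \left(-467 - 243504\right) = \left(-5 - -14730702848 - 8720576086016\right) - \left(-467 - 243504\right) = \left(-5 + 14730702848 - 8720576086016\right) - -243971 = -8705845383173 + 243971 = -8705845139202$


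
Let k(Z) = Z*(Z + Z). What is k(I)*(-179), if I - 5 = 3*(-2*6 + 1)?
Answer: -280672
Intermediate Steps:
I = -28 (I = 5 + 3*(-2*6 + 1) = 5 + 3*(-12 + 1) = 5 + 3*(-11) = 5 - 33 = -28)
k(Z) = 2*Z**2 (k(Z) = Z*(2*Z) = 2*Z**2)
k(I)*(-179) = (2*(-28)**2)*(-179) = (2*784)*(-179) = 1568*(-179) = -280672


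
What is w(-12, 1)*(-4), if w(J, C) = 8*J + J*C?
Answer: 432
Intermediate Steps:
w(J, C) = 8*J + C*J
w(-12, 1)*(-4) = -12*(8 + 1)*(-4) = -12*9*(-4) = -108*(-4) = 432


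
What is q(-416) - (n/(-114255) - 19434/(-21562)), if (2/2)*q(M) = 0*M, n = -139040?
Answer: -521841215/246356631 ≈ -2.1182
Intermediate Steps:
q(M) = 0 (q(M) = 0*M = 0)
q(-416) - (n/(-114255) - 19434/(-21562)) = 0 - (-139040/(-114255) - 19434/(-21562)) = 0 - (-139040*(-1/114255) - 19434*(-1/21562)) = 0 - (27808/22851 + 9717/10781) = 0 - 1*521841215/246356631 = 0 - 521841215/246356631 = -521841215/246356631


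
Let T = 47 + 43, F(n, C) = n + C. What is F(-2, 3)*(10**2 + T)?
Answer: 190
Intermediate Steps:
F(n, C) = C + n
T = 90
F(-2, 3)*(10**2 + T) = (3 - 2)*(10**2 + 90) = 1*(100 + 90) = 1*190 = 190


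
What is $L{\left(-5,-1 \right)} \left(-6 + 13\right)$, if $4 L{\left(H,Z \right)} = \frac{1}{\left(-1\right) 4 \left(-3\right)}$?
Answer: $\frac{7}{48} \approx 0.14583$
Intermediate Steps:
$L{\left(H,Z \right)} = \frac{1}{48}$ ($L{\left(H,Z \right)} = \frac{1}{4 \left(-1\right) 4 \left(-3\right)} = \frac{1}{4 \left(\left(-4\right) \left(-3\right)\right)} = \frac{1}{4 \cdot 12} = \frac{1}{4} \cdot \frac{1}{12} = \frac{1}{48}$)
$L{\left(-5,-1 \right)} \left(-6 + 13\right) = \frac{-6 + 13}{48} = \frac{1}{48} \cdot 7 = \frac{7}{48}$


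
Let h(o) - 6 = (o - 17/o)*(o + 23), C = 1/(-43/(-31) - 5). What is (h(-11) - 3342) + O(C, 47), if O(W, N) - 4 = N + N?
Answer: -36866/11 ≈ -3351.5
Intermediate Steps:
C = -31/112 (C = 1/(-43*(-1/31) - 5) = 1/(43/31 - 5) = 1/(-112/31) = -31/112 ≈ -0.27679)
h(o) = 6 + (23 + o)*(o - 17/o) (h(o) = 6 + (o - 17/o)*(o + 23) = 6 + (o - 17/o)*(23 + o) = 6 + (23 + o)*(o - 17/o))
O(W, N) = 4 + 2*N (O(W, N) = 4 + (N + N) = 4 + 2*N)
(h(-11) - 3342) + O(C, 47) = ((-11 + (-11)² - 391/(-11) + 23*(-11)) - 3342) + (4 + 2*47) = ((-11 + 121 - 391*(-1/11) - 253) - 3342) + (4 + 94) = ((-11 + 121 + 391/11 - 253) - 3342) + 98 = (-1182/11 - 3342) + 98 = -37944/11 + 98 = -36866/11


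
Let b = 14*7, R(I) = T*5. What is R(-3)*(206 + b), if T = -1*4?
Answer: -6080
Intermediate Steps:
T = -4
R(I) = -20 (R(I) = -4*5 = -20)
b = 98
R(-3)*(206 + b) = -20*(206 + 98) = -20*304 = -6080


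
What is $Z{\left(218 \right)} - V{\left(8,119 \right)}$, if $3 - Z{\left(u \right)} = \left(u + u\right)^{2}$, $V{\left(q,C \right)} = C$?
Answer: $-190212$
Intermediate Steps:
$Z{\left(u \right)} = 3 - 4 u^{2}$ ($Z{\left(u \right)} = 3 - \left(u + u\right)^{2} = 3 - \left(2 u\right)^{2} = 3 - 4 u^{2}$)
$Z{\left(218 \right)} - V{\left(8,119 \right)} = \left(3 - 4 \cdot 218^{2}\right) - 119 = \left(3 - 190096\right) - 119 = -190093 - 119 = -190212$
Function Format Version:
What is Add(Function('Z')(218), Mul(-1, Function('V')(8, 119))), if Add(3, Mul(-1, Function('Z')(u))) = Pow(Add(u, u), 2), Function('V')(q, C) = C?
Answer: -190212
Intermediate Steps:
Function('Z')(u) = Add(3, Mul(-4, Pow(u, 2))) (Function('Z')(u) = Add(3, Mul(-1, Pow(Add(u, u), 2))) = Add(3, Mul(-1, Pow(Mul(2, u), 2))) = Add(3, Mul(-1, Mul(4, Pow(u, 2)))) = Add(3, Mul(-4, Pow(u, 2))))
Add(Function('Z')(218), Mul(-1, Function('V')(8, 119))) = Add(Add(3, Mul(-4, Pow(218, 2))), Mul(-1, 119)) = Add(Add(3, Mul(-4, 47524)), -119) = Add(Add(3, -190096), -119) = Add(-190093, -119) = -190212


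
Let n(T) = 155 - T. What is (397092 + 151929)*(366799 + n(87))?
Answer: 201417687207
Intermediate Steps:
(397092 + 151929)*(366799 + n(87)) = (397092 + 151929)*(366799 + (155 - 1*87)) = 549021*(366799 + (155 - 87)) = 549021*(366799 + 68) = 549021*366867 = 201417687207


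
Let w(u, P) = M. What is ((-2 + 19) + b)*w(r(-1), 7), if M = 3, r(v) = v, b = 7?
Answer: 72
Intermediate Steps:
w(u, P) = 3
((-2 + 19) + b)*w(r(-1), 7) = ((-2 + 19) + 7)*3 = (17 + 7)*3 = 24*3 = 72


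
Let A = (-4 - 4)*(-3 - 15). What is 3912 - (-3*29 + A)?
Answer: 3855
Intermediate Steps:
A = 144 (A = -8*(-18) = 144)
3912 - (-3*29 + A) = 3912 - (-3*29 + 144) = 3912 - (-87 + 144) = 3912 - 1*57 = 3912 - 57 = 3855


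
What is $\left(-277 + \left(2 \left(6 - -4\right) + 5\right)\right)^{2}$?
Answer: $63504$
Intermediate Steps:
$\left(-277 + \left(2 \left(6 - -4\right) + 5\right)\right)^{2} = \left(-277 + \left(2 \left(6 + 4\right) + 5\right)\right)^{2} = \left(-277 + \left(2 \cdot 10 + 5\right)\right)^{2} = \left(-277 + \left(20 + 5\right)\right)^{2} = \left(-277 + 25\right)^{2} = \left(-252\right)^{2} = 63504$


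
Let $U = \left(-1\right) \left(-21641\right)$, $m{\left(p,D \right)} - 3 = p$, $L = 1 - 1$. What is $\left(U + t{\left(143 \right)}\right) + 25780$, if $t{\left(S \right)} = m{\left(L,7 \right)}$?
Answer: $47424$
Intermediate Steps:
$L = 0$ ($L = 1 - 1 = 0$)
$m{\left(p,D \right)} = 3 + p$
$t{\left(S \right)} = 3$ ($t{\left(S \right)} = 3 + 0 = 3$)
$U = 21641$
$\left(U + t{\left(143 \right)}\right) + 25780 = \left(21641 + 3\right) + 25780 = 21644 + 25780 = 47424$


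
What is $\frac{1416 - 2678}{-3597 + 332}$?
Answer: $\frac{1262}{3265} \approx 0.38652$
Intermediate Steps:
$\frac{1416 - 2678}{-3597 + 332} = - \frac{1262}{-3265} = \left(-1262\right) \left(- \frac{1}{3265}\right) = \frac{1262}{3265}$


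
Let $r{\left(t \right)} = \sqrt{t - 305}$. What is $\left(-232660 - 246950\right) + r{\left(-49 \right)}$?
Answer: $-479610 + i \sqrt{354} \approx -4.7961 \cdot 10^{5} + 18.815 i$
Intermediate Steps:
$r{\left(t \right)} = \sqrt{-305 + t}$
$\left(-232660 - 246950\right) + r{\left(-49 \right)} = \left(-232660 - 246950\right) + \sqrt{-305 - 49} = -479610 + \sqrt{-354} = -479610 + i \sqrt{354}$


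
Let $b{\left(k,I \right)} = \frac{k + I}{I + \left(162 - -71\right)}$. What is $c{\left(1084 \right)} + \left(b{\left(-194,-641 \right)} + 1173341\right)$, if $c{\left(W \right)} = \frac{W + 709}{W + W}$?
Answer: $\frac{16216785677}{13821} \approx 1.1733 \cdot 10^{6}$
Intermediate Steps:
$b{\left(k,I \right)} = \frac{I + k}{233 + I}$ ($b{\left(k,I \right)} = \frac{I + k}{I + \left(162 + 71\right)} = \frac{I + k}{I + 233} = \frac{I + k}{233 + I}$)
$c{\left(W \right)} = \frac{709 + W}{2 W}$
$c{\left(1084 \right)} + \left(b{\left(-194,-641 \right)} + 1173341\right) = \frac{709 + 1084}{2 \cdot 1084} + \left(\frac{-641 - 194}{233 - 641} + 1173341\right) = \frac{1}{2} \cdot \frac{1}{1084} \cdot 1793 + \left(\frac{1}{-408} \left(-835\right) + 1173341\right) = \frac{1793}{2168} + \left(\left(- \frac{1}{408}\right) \left(-835\right) + 1173341\right) = \frac{1793}{2168} + \left(\frac{835}{408} + 1173341\right) = \frac{1793}{2168} + \frac{478723963}{408} = \frac{16216785677}{13821}$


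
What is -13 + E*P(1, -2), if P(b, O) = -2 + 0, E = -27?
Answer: 41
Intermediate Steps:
P(b, O) = -2
-13 + E*P(1, -2) = -13 - 27*(-2) = -13 + 54 = 41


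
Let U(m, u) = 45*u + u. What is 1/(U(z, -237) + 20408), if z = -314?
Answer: 1/9506 ≈ 0.00010520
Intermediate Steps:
U(m, u) = 46*u
1/(U(z, -237) + 20408) = 1/(46*(-237) + 20408) = 1/(-10902 + 20408) = 1/9506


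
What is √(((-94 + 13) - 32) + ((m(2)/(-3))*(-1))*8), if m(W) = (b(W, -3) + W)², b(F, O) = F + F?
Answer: I*√17 ≈ 4.1231*I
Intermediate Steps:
b(F, O) = 2*F
m(W) = 9*W² (m(W) = (2*W + W)² = (3*W)² = 9*W²)
√(((-94 + 13) - 32) + ((m(2)/(-3))*(-1))*8) = √(((-94 + 13) - 32) + (((9*2²)/(-3))*(-1))*8) = √((-81 - 32) + (((9*4)*(-⅓))*(-1))*8) = √(-113 + ((36*(-⅓))*(-1))*8) = √(-113 - 12*(-1)*8) = √(-113 + 12*8) = √(-113 + 96) = √(-17) = I*√17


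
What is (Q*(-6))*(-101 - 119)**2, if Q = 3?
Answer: -871200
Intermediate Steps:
(Q*(-6))*(-101 - 119)**2 = (3*(-6))*(-101 - 119)**2 = -18*(-220)**2 = -18*48400 = -871200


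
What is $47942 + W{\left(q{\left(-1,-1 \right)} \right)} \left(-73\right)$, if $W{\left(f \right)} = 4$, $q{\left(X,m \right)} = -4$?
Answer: $47650$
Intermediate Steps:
$47942 + W{\left(q{\left(-1,-1 \right)} \right)} \left(-73\right) = 47942 + 4 \left(-73\right) = 47942 - 292 = 47650$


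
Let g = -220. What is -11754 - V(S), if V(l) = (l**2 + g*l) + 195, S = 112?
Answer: 147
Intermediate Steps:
V(l) = 195 + l**2 - 220*l (V(l) = (l**2 - 220*l) + 195 = 195 + l**2 - 220*l)
-11754 - V(S) = -11754 - (195 + 112**2 - 220*112) = -11754 - (195 + 12544 - 24640) = -11754 - 1*(-11901) = -11754 + 11901 = 147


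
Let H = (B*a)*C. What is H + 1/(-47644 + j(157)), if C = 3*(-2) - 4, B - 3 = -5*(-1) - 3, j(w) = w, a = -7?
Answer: 16620449/47487 ≈ 350.00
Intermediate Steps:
B = 5 (B = 3 + (-5*(-1) - 3) = 3 + (5 - 3) = 3 + 2 = 5)
C = -10 (C = -6 - 4 = -10)
H = 350 (H = (5*(-7))*(-10) = -35*(-10) = 350)
H + 1/(-47644 + j(157)) = 350 + 1/(-47644 + 157) = 350 + 1/(-47487) = 350 - 1/47487 = 16620449/47487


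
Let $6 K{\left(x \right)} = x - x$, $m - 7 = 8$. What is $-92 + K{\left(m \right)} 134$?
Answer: $-92$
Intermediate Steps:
$m = 15$ ($m = 7 + 8 = 15$)
$K{\left(x \right)} = 0$ ($K{\left(x \right)} = \frac{x - x}{6} = \frac{1}{6} \cdot 0 = 0$)
$-92 + K{\left(m \right)} 134 = -92 + 0 \cdot 134 = -92 + 0 = -92$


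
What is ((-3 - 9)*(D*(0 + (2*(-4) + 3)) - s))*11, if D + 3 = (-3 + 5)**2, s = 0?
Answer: 660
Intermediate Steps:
D = 1 (D = -3 + (-3 + 5)**2 = -3 + 2**2 = -3 + 4 = 1)
((-3 - 9)*(D*(0 + (2*(-4) + 3)) - s))*11 = ((-3 - 9)*(1*(0 + (2*(-4) + 3)) - 1*0))*11 = -12*(1*(0 + (-8 + 3)) + 0)*11 = -12*(1*(0 - 5) + 0)*11 = -12*(1*(-5) + 0)*11 = -12*(-5 + 0)*11 = -12*(-5)*11 = 60*11 = 660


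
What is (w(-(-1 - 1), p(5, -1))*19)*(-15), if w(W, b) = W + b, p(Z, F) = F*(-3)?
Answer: -1425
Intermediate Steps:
p(Z, F) = -3*F
(w(-(-1 - 1), p(5, -1))*19)*(-15) = ((-(-1 - 1) - 3*(-1))*19)*(-15) = ((-1*(-2) + 3)*19)*(-15) = ((2 + 3)*19)*(-15) = (5*19)*(-15) = 95*(-15) = -1425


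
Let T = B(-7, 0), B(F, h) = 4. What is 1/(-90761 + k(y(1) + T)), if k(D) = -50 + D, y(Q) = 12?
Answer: -1/90795 ≈ -1.1014e-5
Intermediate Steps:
T = 4
1/(-90761 + k(y(1) + T)) = 1/(-90761 + (-50 + (12 + 4))) = 1/(-90761 + (-50 + 16)) = 1/(-90761 - 34) = 1/(-90795) = -1/90795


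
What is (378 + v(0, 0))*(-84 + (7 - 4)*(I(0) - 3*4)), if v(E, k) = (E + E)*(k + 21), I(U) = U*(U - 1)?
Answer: -45360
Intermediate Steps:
I(U) = U*(-1 + U)
v(E, k) = 2*E*(21 + k) (v(E, k) = (2*E)*(21 + k) = 2*E*(21 + k))
(378 + v(0, 0))*(-84 + (7 - 4)*(I(0) - 3*4)) = (378 + 2*0*(21 + 0))*(-84 + (7 - 4)*(0*(-1 + 0) - 3*4)) = (378 + 2*0*21)*(-84 + 3*(0*(-1) - 12)) = (378 + 0)*(-84 + 3*(0 - 12)) = 378*(-84 + 3*(-12)) = 378*(-84 - 36) = 378*(-120) = -45360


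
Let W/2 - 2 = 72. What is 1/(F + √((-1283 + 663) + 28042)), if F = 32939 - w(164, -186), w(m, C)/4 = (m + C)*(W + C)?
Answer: 29595/875836603 - √27422/875836603 ≈ 3.3601e-5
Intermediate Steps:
W = 148 (W = 4 + 2*72 = 4 + 144 = 148)
w(m, C) = 4*(148 + C)*(C + m) (w(m, C) = 4*((m + C)*(148 + C)) = 4*((C + m)*(148 + C)) = 4*((148 + C)*(C + m)) = 4*(148 + C)*(C + m))
F = 29595 (F = 32939 - (4*(-186)² + 592*(-186) + 592*164 + 4*(-186)*164) = 32939 - (4*34596 - 110112 + 97088 - 122016) = 32939 - (138384 - 110112 + 97088 - 122016) = 32939 - 1*3344 = 32939 - 3344 = 29595)
1/(F + √((-1283 + 663) + 28042)) = 1/(29595 + √((-1283 + 663) + 28042)) = 1/(29595 + √(-620 + 28042)) = 1/(29595 + √27422)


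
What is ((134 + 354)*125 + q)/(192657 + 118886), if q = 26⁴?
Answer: 517976/311543 ≈ 1.6626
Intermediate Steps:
q = 456976
((134 + 354)*125 + q)/(192657 + 118886) = ((134 + 354)*125 + 456976)/(192657 + 118886) = (488*125 + 456976)/311543 = (61000 + 456976)*(1/311543) = 517976*(1/311543) = 517976/311543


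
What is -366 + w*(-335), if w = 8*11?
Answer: -29846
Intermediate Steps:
w = 88
-366 + w*(-335) = -366 + 88*(-335) = -366 - 29480 = -29846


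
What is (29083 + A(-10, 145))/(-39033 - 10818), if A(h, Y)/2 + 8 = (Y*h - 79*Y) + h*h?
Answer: -3457/49851 ≈ -0.069347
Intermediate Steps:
A(h, Y) = -16 - 158*Y + 2*h² + 2*Y*h (A(h, Y) = -16 + 2*((Y*h - 79*Y) + h*h) = -16 + 2*((-79*Y + Y*h) + h²) = -16 + 2*(h² - 79*Y + Y*h) = -16 + (-158*Y + 2*h² + 2*Y*h) = -16 - 158*Y + 2*h² + 2*Y*h)
(29083 + A(-10, 145))/(-39033 - 10818) = (29083 + (-16 - 158*145 + 2*(-10)² + 2*145*(-10)))/(-39033 - 10818) = (29083 + (-16 - 22910 + 2*100 - 2900))/(-49851) = (29083 + (-16 - 22910 + 200 - 2900))*(-1/49851) = (29083 - 25626)*(-1/49851) = 3457*(-1/49851) = -3457/49851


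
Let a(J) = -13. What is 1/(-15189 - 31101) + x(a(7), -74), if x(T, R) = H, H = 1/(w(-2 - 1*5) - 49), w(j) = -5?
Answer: -3862/208305 ≈ -0.018540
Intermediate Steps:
H = -1/54 (H = 1/(-5 - 49) = 1/(-54) = -1/54 ≈ -0.018519)
x(T, R) = -1/54
1/(-15189 - 31101) + x(a(7), -74) = 1/(-15189 - 31101) - 1/54 = 1/(-46290) - 1/54 = -1/46290 - 1/54 = -3862/208305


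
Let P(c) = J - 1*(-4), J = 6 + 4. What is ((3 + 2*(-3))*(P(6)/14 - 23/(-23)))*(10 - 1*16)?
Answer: 36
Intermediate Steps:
J = 10
P(c) = 14 (P(c) = 10 - 1*(-4) = 10 + 4 = 14)
((3 + 2*(-3))*(P(6)/14 - 23/(-23)))*(10 - 1*16) = ((3 + 2*(-3))*(14/14 - 23/(-23)))*(10 - 1*16) = ((3 - 6)*(14*(1/14) - 23*(-1/23)))*(10 - 16) = -3*(1 + 1)*(-6) = -3*2*(-6) = -6*(-6) = 36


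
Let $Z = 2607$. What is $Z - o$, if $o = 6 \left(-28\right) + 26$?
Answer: $2749$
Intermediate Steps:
$o = -142$ ($o = -168 + 26 = -142$)
$Z - o = 2607 - -142 = 2607 + 142 = 2749$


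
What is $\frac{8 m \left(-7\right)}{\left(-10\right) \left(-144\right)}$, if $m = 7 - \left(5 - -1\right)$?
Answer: $- \frac{7}{180} \approx -0.038889$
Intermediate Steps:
$m = 1$ ($m = 7 - \left(5 + 1\right) = 7 - 6 = 1$)
$\frac{8 m \left(-7\right)}{\left(-10\right) \left(-144\right)} = \frac{8 \cdot 1 \left(-7\right)}{\left(-10\right) \left(-144\right)} = \frac{8 \left(-7\right)}{1440} = \left(-56\right) \frac{1}{1440} = - \frac{7}{180}$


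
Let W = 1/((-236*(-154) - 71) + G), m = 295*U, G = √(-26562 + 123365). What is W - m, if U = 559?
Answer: -216954579549757/1315633726 - √96803/1315633726 ≈ -1.6491e+5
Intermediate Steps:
G = √96803 ≈ 311.13
m = 164905 (m = 295*559 = 164905)
W = 1/(36273 + √96803) (W = 1/((-236*(-154) - 71) + √96803) = 1/((36344 - 71) + √96803) = 1/(36273 + √96803) ≈ 2.7334e-5)
W - m = (36273/1315633726 - √96803/1315633726) - 1*164905 = (36273/1315633726 - √96803/1315633726) - 164905 = -216954579549757/1315633726 - √96803/1315633726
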